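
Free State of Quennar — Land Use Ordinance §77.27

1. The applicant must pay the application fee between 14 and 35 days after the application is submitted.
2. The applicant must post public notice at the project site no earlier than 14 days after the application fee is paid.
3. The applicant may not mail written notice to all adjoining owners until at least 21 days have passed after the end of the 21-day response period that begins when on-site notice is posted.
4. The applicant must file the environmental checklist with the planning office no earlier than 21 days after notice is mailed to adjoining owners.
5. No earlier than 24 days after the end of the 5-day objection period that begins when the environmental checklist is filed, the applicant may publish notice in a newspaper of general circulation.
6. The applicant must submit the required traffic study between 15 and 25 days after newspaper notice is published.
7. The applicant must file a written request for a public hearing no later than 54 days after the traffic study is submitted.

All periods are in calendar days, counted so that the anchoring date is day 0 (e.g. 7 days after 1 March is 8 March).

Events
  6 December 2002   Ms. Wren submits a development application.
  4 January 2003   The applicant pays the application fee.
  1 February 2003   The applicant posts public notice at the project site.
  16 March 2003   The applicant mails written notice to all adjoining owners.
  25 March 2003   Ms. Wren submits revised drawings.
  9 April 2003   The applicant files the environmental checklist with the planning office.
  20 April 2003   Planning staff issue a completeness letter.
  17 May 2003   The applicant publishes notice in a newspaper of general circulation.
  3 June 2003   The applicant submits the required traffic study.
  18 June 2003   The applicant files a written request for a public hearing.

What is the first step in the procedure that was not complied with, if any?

Step 1 — 14 and 35 days from 6 December 2002 (when the application is submitted) are 20 December 2002 and 10 January 2003 respectively; done 4 January 2003, which is between those dates.
Step 2 — must wait 14 days from 4 January 2003 (when the application fee is paid), so not before 18 January 2003; done 1 February 2003 — permitted.
Step 3 — must wait 21 days from 22 February 2003 (end of the 21-day response period, which began when on-site notice is posted on 1 February 2003), so not before 15 March 2003; done 16 March 2003, after the minimum wait.
Step 4 — must wait 21 days from 16 March 2003 (when notice is mailed to adjoining owners), so not before 6 April 2003; done 9 April 2003, after the minimum wait.
Step 5 — must wait 24 days from 14 April 2003 (end of the 5-day objection period, which began when the environmental checklist is filed on 9 April 2003), so not before 8 May 2003; done 17 May 2003, after the minimum wait.
Step 6 — 15 and 25 days from 17 May 2003 (when newspaper notice is published) are 1 June 2003 and 11 June 2003 respectively; done 3 June 2003 — within the window.
Step 7 — counting 54 days from 3 June 2003 (when the traffic study is submitted) gives a deadline of 27 July 2003; done 18 June 2003 — timely.

None — every step was satisfied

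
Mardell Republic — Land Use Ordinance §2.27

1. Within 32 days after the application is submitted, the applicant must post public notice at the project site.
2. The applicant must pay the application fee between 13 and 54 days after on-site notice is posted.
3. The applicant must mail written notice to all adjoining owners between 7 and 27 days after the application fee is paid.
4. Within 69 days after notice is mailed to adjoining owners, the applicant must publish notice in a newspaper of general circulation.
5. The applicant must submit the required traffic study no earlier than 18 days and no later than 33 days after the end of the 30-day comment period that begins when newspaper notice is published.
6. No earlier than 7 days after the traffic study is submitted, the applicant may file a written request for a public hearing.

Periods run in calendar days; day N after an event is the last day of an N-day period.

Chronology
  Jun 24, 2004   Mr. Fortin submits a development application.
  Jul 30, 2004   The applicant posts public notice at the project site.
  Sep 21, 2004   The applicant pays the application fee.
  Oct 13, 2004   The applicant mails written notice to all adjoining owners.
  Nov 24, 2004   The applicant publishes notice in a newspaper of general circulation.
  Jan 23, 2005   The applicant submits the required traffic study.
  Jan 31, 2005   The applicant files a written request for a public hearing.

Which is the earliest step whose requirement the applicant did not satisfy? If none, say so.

Step 1

Step 1 — counting 32 days from Jun 24, 2004 (when the application is submitted) gives a deadline of Jul 26, 2004; not done until Jul 30, 2004, 4 days after the deadline.
The analysis stops there.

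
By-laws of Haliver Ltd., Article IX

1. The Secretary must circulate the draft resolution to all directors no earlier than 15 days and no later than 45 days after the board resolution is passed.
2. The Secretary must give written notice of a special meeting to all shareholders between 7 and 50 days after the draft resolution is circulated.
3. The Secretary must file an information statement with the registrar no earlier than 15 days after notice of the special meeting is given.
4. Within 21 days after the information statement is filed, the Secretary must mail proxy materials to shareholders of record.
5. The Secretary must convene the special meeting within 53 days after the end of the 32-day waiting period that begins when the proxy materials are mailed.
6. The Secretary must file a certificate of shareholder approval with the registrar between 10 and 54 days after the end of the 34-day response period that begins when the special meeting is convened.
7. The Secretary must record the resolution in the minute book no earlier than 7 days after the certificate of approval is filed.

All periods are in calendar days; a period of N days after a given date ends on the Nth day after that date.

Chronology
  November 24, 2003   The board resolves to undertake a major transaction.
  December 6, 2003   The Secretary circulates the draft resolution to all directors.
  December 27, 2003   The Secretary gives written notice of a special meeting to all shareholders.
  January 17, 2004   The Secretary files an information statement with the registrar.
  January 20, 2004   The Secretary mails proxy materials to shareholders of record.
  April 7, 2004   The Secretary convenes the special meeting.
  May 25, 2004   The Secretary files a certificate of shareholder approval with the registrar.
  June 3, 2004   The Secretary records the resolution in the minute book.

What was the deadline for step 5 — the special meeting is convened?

April 14, 2004

The proxy materials are mailed on January 20, 2004; the 32-day waiting period therefore ends February 21, 2004, and step 5 runs from that date. 53 days after February 21, 2004 is April 14, 2004.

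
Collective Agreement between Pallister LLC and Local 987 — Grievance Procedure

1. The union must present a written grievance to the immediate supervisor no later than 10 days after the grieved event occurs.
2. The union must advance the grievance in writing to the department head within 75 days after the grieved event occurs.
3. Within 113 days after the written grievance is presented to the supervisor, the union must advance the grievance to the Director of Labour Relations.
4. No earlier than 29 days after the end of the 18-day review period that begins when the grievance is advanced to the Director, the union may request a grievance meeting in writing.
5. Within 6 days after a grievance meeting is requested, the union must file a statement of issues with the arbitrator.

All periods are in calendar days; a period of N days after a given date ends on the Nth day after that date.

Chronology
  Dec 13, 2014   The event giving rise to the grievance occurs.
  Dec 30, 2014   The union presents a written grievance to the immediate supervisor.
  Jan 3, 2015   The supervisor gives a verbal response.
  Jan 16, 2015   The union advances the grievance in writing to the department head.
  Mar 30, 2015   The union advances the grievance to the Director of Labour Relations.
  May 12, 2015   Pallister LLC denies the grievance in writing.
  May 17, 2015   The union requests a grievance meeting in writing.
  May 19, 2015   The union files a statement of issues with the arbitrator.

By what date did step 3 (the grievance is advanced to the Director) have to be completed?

Step 3 runs from Dec 30, 2014, when the written grievance is presented to the supervisor. 113 days after Dec 30, 2014 is Apr 22, 2015.

Apr 22, 2015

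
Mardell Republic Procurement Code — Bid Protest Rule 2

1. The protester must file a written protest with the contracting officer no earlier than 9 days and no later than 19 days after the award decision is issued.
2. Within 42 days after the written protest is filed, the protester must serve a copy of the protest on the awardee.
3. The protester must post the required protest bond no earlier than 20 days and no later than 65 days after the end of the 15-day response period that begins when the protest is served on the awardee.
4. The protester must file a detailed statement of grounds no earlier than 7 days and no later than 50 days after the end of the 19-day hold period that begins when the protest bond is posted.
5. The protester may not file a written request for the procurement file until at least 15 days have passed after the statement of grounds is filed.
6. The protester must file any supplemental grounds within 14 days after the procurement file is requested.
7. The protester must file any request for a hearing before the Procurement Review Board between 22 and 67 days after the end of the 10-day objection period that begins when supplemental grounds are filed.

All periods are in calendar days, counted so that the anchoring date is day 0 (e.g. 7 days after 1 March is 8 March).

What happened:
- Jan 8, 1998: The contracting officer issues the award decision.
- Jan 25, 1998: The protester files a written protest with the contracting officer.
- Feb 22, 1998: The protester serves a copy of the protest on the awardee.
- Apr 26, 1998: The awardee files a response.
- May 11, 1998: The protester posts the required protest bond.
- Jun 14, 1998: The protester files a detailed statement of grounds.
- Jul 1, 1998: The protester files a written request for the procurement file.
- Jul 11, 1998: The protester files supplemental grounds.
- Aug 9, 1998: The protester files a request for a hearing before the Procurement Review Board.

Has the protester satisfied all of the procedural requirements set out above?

(1) the permitted window runs from Jan 8, 1998 + 9 = Jan 17, 1998 to Jan 8, 1998 + 19 = Jan 27, 1998; Jan 25, 1998 falls inside that range.
(2) due by Jan 25, 1998 + 42 days = Mar 8, 1998; done Feb 22, 1998 — timely.
(3) the permitted window runs from Mar 9, 1998 + 20 = Mar 29, 1998 to Mar 9, 1998 + 65 = May 13, 1998; done May 11, 1998 — within the window.
(4) the permitted window runs from May 30, 1998 + 7 = Jun 6, 1998 to May 30, 1998 + 50 = Jul 19, 1998; done Jun 14, 1998 — within the window.
(5) permitted from Jun 14, 1998 + 15 days = Jun 29, 1998 onward; Jul 1, 1998 is on or after that date.
(6) due by Jul 1, 1998 + 14 days = Jul 15, 1998; done Jul 11, 1998 — timely.
(7) the permitted window runs from Jul 21, 1998 + 22 = Aug 12, 1998 to Jul 21, 1998 + 67 = Sep 26, 1998; Aug 9, 1998 is 3 days too early.
The procedure was therefore not followed at step 7.

No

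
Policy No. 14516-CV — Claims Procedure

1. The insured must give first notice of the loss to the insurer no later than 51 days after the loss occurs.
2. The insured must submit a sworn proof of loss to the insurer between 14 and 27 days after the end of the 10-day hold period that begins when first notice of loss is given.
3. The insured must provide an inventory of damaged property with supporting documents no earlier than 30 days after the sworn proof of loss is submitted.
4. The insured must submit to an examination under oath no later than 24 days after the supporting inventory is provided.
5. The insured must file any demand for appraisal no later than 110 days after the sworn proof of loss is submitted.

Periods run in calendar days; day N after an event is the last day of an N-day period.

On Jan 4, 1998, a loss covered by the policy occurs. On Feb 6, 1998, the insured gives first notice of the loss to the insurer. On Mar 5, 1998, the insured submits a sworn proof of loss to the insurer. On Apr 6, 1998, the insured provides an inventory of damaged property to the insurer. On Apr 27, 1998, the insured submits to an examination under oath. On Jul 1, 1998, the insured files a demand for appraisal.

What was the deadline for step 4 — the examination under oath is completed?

Apr 30, 1998

Step 4 runs from Apr 6, 1998, when the supporting inventory is provided. 24 days after Apr 6, 1998 is Apr 30, 1998.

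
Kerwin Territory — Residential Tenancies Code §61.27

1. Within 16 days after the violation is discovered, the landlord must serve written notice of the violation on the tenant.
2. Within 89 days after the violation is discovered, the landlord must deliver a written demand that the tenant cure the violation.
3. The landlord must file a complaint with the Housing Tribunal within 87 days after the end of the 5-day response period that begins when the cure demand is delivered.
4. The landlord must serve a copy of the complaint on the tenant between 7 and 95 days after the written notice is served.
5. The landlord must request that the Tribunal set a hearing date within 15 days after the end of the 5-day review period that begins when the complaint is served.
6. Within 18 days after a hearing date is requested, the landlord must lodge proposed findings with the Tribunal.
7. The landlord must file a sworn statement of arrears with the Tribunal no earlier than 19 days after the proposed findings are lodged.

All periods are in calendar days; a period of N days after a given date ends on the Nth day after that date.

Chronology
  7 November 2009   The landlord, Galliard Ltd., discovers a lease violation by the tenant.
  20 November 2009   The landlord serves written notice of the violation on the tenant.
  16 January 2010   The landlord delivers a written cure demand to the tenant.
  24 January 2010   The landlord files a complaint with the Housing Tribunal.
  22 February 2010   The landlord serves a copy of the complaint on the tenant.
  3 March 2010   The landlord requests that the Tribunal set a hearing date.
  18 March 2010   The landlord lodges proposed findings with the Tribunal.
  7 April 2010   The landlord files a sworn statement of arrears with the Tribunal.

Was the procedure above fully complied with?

Step 1 — counting 16 days from 7 November 2009 (when the violation is discovered) gives a deadline of 23 November 2009; done 20 November 2009 — timely.
Step 2 — counting 89 days from 7 November 2009 (when the violation is discovered) gives a deadline of 4 February 2010; 16 January 2010 is within that limit.
Step 3 — counting 87 days from 21 January 2010 (end of the 5-day response period, which began when the cure demand is delivered on 16 January 2010) gives a deadline of 18 April 2010; completed 24 January 2010, before the deadline.
Step 4 — 7 and 95 days from 20 November 2009 (when the written notice is served) are 27 November 2009 and 23 February 2010 respectively; 22 February 2010 falls inside that range.
Step 5 — counting 15 days from 27 February 2010 (end of the 5-day review period, which began when the complaint is served on 22 February 2010) gives a deadline of 14 March 2010; completed 3 March 2010, before the deadline.
Step 6 — counting 18 days from 3 March 2010 (when a hearing date is requested) gives a deadline of 21 March 2010; completed 18 March 2010, before the deadline.
Step 7 — must wait 19 days from 18 March 2010 (when the proposed findings are lodged), so not before 6 April 2010; done 7 April 2010, after the minimum wait.

Yes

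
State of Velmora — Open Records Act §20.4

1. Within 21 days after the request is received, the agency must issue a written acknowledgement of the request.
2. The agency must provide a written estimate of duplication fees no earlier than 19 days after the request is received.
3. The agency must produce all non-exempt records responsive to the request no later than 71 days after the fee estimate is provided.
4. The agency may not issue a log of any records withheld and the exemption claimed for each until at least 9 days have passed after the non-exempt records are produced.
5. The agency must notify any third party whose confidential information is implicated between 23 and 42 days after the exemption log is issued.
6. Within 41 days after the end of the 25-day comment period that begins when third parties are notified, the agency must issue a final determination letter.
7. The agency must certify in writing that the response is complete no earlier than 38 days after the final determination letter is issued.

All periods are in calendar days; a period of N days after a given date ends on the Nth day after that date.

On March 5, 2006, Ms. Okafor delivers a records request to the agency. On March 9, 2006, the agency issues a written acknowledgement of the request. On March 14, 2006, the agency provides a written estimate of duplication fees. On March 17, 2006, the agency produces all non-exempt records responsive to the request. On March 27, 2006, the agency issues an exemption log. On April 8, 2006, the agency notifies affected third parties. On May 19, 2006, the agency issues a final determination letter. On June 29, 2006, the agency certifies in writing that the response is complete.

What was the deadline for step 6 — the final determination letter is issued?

Third parties are notified on April 8, 2006; the 25-day comment period therefore ends May 3, 2006, and step 6 runs from that date. 41 days after May 3, 2006 is June 13, 2006.

June 13, 2006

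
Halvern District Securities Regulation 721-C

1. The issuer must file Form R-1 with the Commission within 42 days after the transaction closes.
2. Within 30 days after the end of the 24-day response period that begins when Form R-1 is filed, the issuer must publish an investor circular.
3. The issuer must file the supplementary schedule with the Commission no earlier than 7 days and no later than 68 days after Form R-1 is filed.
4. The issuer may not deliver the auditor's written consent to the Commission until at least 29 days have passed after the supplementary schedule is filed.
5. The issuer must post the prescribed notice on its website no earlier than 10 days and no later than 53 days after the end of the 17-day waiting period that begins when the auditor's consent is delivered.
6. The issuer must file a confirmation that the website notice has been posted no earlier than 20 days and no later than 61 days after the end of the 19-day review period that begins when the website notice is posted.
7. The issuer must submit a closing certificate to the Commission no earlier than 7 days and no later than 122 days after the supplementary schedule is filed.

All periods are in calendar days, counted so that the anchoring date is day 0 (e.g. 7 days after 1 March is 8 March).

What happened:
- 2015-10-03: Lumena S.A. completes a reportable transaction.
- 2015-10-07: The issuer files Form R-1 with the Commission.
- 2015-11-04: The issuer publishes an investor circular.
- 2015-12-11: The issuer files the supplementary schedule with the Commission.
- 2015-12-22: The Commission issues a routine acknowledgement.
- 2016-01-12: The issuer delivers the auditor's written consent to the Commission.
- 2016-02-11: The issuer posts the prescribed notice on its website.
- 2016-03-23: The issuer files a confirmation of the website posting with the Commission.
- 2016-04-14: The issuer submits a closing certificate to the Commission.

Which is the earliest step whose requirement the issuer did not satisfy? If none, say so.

(1) due by 2015-10-03 + 42 days = 2015-11-14; 2015-10-07 is within that limit.
(2) due by 2015-10-31 + 30 days = 2015-11-30; 2015-11-04 is within that limit.
(3) the permitted window runs from 2015-10-07 + 7 = 2015-10-14 to 2015-10-07 + 68 = 2015-12-14; 2015-12-11 falls inside that range.
(4) permitted from 2015-12-11 + 29 days = 2016-01-09 onward; done 2016-01-12 — permitted.
(5) the permitted window runs from 2016-01-29 + 10 = 2016-02-08 to 2016-01-29 + 53 = 2016-03-22; done 2016-02-11, which is between those dates.
(6) the permitted window runs from 2016-03-01 + 20 = 2016-03-21 to 2016-03-01 + 61 = 2016-05-01; done 2016-03-23 — within the window.
(7) the permitted window runs from 2015-12-11 + 7 = 2015-12-18 to 2015-12-11 + 122 = 2016-04-11; done 2016-04-14 — 3 days after the window closed.

Step 7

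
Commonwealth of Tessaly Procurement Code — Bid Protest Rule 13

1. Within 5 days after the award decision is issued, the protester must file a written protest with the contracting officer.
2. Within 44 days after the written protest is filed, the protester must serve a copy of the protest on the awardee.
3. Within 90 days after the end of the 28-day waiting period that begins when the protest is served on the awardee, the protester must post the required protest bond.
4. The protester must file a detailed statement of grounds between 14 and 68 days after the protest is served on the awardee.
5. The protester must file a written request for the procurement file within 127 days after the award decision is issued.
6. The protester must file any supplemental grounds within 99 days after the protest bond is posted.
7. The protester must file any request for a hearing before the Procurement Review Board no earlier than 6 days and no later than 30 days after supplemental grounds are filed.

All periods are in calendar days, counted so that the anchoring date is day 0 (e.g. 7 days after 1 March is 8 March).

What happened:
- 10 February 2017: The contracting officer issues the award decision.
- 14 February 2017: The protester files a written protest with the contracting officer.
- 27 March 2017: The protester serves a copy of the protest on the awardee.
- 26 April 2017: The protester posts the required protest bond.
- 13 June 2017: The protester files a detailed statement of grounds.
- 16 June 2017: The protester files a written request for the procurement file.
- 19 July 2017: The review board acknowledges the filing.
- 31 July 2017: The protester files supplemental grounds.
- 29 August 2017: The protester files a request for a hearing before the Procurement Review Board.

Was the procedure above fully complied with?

No

Step 1 — counting 5 days from 10 February 2017 (when the award decision is issued) gives a deadline of 15 February 2017; 14 February 2017 is within that limit.
Step 2 — counting 44 days from 14 February 2017 (when the written protest is filed) gives a deadline of 30 March 2017; completed 27 March 2017, before the deadline.
Step 3 — counting 90 days from 24 April 2017 (end of the 28-day waiting period, which began when the protest is served on the awardee on 27 March 2017) gives a deadline of 23 July 2017; completed 26 April 2017, before the deadline.
Step 4 — 14 and 68 days from 27 March 2017 (when the protest is served on the awardee) are 10 April 2017 and 3 June 2017 respectively; 13 June 2017 is 10 days past the end of the window.
That is the first point of non-compliance.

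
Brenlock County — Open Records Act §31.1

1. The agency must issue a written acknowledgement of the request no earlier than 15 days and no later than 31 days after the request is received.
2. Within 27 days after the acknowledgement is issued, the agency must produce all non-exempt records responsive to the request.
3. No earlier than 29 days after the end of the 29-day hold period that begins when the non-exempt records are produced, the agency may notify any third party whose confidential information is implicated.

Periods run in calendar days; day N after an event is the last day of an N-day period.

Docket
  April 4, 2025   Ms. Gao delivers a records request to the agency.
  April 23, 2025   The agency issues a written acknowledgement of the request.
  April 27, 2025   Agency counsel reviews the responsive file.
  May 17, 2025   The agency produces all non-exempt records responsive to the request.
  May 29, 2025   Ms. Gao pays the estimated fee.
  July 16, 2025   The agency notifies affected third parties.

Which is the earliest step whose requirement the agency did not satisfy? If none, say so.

Step 1 — 15 and 31 days from April 4, 2025 (when the request is received) are April 19, 2025 and May 5, 2025 respectively; done April 23, 2025 — within the window.
Step 2 — counting 27 days from April 23, 2025 (when the acknowledgement is issued) gives a deadline of May 20, 2025; completed May 17, 2025, before the deadline.
Step 3 — must wait 29 days from June 15, 2025 (end of the 29-day hold period, which began when the non-exempt records are produced on May 17, 2025), so not before July 14, 2025; done July 16, 2025 — permitted.

None — every step was satisfied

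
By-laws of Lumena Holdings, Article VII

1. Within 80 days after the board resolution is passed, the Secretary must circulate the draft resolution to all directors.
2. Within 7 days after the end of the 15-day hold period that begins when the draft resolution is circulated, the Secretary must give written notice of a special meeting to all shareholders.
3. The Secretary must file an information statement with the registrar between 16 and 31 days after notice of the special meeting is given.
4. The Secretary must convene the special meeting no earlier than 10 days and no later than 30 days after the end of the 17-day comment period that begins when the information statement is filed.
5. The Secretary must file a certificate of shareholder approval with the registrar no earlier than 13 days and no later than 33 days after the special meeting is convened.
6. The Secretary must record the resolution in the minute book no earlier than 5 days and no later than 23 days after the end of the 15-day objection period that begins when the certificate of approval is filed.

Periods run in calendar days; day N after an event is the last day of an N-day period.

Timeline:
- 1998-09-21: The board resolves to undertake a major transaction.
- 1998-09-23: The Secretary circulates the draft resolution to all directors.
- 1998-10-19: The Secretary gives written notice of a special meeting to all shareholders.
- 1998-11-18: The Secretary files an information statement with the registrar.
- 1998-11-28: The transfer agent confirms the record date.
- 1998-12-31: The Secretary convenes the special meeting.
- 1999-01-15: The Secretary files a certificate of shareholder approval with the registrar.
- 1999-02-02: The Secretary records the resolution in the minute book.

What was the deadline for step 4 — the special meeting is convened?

1999-01-04

The information statement is filed on 1998-11-18; the 17-day comment period therefore ends 1998-12-05, and step 4 runs from that date. The window is 10–30 days after 1998-12-05; it closes on 1999-01-04.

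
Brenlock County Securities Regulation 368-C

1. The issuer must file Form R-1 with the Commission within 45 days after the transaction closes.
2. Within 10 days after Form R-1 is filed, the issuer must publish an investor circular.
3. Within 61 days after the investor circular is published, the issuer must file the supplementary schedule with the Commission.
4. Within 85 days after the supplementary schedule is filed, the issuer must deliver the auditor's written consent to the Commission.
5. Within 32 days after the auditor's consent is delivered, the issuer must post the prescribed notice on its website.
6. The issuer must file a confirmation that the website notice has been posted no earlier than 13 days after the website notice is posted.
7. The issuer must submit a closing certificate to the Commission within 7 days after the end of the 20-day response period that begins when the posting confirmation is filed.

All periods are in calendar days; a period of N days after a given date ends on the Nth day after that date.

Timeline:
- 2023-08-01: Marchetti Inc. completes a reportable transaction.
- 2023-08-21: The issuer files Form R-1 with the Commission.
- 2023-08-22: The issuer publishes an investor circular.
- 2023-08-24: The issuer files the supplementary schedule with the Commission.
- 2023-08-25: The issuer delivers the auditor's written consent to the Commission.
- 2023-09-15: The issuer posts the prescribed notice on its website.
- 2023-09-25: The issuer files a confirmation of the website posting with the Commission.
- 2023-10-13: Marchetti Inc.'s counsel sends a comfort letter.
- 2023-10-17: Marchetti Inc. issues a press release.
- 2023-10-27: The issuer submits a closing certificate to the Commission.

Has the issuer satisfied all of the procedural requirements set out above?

Step 1 — counting 45 days from 2023-08-01 (when the transaction closes) gives a deadline of 2023-09-15; 2023-08-21 is within that limit.
Step 2 — counting 10 days from 2023-08-21 (when Form R-1 is filed) gives a deadline of 2023-08-31; done 2023-08-22 — timely.
Step 3 — counting 61 days from 2023-08-22 (when the investor circular is published) gives a deadline of 2023-10-22; done 2023-08-24 — timely.
Step 4 — counting 85 days from 2023-08-24 (when the supplementary schedule is filed) gives a deadline of 2023-11-17; completed 2023-08-25, before the deadline.
Step 5 — counting 32 days from 2023-08-25 (when the auditor's consent is delivered) gives a deadline of 2023-09-26; 2023-09-15 is within that limit.
Step 6 — must wait 13 days from 2023-09-15 (when the website notice is posted), so not before 2023-09-28; done 2023-09-25 — 3 days too early.
Later steps need not be reached.

No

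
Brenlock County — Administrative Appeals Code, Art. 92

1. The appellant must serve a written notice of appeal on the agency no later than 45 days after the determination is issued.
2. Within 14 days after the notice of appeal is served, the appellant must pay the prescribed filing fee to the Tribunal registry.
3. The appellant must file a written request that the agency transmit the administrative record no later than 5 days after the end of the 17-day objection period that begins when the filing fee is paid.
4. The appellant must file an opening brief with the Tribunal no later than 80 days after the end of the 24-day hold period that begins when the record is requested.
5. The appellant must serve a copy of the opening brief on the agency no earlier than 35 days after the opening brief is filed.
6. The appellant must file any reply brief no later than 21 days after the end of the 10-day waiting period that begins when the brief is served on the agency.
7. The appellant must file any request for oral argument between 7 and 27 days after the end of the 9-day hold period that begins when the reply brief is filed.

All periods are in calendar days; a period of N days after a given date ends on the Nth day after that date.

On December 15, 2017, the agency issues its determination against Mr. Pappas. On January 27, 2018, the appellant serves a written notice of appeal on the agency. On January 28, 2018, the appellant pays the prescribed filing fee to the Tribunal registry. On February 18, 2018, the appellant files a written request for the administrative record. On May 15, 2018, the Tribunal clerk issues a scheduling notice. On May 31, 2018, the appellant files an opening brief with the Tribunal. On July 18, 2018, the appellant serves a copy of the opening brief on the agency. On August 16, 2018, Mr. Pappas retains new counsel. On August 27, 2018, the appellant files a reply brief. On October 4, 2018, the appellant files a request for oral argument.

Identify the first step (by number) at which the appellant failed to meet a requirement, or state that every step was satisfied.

(1) due by December 15, 2017 + 45 days = January 29, 2018; January 27, 2018 is within that limit.
(2) due by January 27, 2018 + 14 days = February 10, 2018; January 28, 2018 is within that limit.
(3) due by February 14, 2018 + 5 days = February 19, 2018; completed February 18, 2018, before the deadline.
(4) due by March 14, 2018 + 80 days = June 2, 2018; completed May 31, 2018, before the deadline.
(5) permitted from May 31, 2018 + 35 days = July 5, 2018 onward; July 18, 2018 is on or after that date.
(6) due by July 28, 2018 + 21 days = August 18, 2018; not done until August 27, 2018, 9 days after the deadline.

Step 6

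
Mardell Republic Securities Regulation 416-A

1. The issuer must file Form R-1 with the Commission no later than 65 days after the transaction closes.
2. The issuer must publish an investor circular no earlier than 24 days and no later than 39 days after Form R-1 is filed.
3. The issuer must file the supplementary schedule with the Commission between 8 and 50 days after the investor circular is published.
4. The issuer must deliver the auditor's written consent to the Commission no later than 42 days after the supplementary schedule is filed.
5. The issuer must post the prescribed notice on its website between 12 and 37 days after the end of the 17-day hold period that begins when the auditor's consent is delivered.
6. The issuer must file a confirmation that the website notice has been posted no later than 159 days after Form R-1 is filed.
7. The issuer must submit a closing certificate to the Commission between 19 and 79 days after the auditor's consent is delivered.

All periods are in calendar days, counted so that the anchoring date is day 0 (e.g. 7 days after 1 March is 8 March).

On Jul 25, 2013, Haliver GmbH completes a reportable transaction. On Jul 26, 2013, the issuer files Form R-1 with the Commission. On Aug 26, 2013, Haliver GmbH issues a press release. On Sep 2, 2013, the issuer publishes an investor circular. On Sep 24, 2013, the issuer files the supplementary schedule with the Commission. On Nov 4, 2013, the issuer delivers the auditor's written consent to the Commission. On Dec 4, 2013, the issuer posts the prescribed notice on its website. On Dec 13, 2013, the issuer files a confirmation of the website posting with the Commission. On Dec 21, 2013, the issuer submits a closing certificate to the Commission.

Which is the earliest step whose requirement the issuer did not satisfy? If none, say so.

Step 1: 65 days after Jul 25, 2013 (when the transaction closes) is Sep 28, 2013; done Jul 26, 2013 — timely.
Step 2: the window is 24–39 days after Jul 26, 2013 (when Form R-1 is filed), so Aug 19, 2013 through Sep 3, 2013; done Sep 2, 2013, which is between those dates.
Step 3: the window is 8–50 days after Sep 2, 2013 (when the investor circular is published), so Sep 10, 2013 through Oct 22, 2013; done Sep 24, 2013 — within the window.
Step 4: 42 days after Sep 24, 2013 (when the supplementary schedule is filed) is Nov 5, 2013; done Nov 4, 2013 — timely.
Step 5: the window is 12–37 days after Nov 21, 2013 (end of the 17-day hold period, which began when the auditor's consent is delivered on Nov 4, 2013), so Dec 3, 2013 through Dec 28, 2013; Dec 4, 2013 falls inside that range.
Step 6: 159 days after Jul 26, 2013 (when Form R-1 is filed) is Jan 1, 2014; done Dec 13, 2013 — timely.
Step 7: the window is 19–79 days after Nov 4, 2013 (when the auditor's consent is delivered), so Nov 23, 2013 through Jan 22, 2014; done Dec 21, 2013 — within the window.

None — every step was satisfied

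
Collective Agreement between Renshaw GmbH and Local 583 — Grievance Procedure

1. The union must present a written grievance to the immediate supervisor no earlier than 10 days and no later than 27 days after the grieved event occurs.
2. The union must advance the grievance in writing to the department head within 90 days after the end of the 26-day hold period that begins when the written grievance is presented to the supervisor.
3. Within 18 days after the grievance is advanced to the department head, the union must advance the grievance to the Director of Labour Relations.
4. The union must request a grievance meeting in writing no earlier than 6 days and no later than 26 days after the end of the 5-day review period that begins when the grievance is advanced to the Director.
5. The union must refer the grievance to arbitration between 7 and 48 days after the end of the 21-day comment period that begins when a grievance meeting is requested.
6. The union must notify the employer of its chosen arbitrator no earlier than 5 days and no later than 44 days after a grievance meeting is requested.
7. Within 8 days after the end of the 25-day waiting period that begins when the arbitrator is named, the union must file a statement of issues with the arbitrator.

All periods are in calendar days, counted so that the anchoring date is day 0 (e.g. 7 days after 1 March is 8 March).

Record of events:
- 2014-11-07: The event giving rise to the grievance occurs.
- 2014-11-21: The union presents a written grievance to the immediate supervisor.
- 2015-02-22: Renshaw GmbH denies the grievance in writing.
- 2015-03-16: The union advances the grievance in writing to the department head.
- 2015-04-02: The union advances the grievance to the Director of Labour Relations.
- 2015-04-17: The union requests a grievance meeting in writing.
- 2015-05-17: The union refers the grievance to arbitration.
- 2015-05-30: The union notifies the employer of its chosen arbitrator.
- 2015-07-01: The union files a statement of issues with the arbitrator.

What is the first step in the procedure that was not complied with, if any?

Step 1: the window is 10–27 days after 2014-11-07 (when the grieved event occurs), so 2014-11-17 through 2014-12-04; done 2014-11-21 — within the window.
Step 2: 90 days after 2014-12-17 (end of the 26-day hold period, which began when the written grievance is presented to the supervisor on 2014-11-21) is 2015-03-17; done 2015-03-16 — timely.
Step 3: 18 days after 2015-03-16 (when the grievance is advanced to the department head) is 2015-04-03; completed 2015-04-02, before the deadline.
Step 4: the window is 6–26 days after 2015-04-07 (end of the 5-day review period, which began when the grievance is advanced to the Director on 2015-04-02), so 2015-04-13 through 2015-05-03; 2015-04-17 falls inside that range.
Step 5: the window is 7–48 days after 2015-05-08 (end of the 21-day comment period, which began when a grievance meeting is requested on 2015-04-17), so 2015-05-15 through 2015-06-25; done 2015-05-17, which is between those dates.
Step 6: the window is 5–44 days after 2015-04-17 (when a grievance meeting is requested), so 2015-04-22 through 2015-05-31; done 2015-05-30 — within the window.
Step 7: 8 days after 2015-06-24 (end of the 25-day waiting period, which began when the arbitrator is named on 2015-05-30) is 2015-07-02; completed 2015-07-01, before the deadline.

None — every step was satisfied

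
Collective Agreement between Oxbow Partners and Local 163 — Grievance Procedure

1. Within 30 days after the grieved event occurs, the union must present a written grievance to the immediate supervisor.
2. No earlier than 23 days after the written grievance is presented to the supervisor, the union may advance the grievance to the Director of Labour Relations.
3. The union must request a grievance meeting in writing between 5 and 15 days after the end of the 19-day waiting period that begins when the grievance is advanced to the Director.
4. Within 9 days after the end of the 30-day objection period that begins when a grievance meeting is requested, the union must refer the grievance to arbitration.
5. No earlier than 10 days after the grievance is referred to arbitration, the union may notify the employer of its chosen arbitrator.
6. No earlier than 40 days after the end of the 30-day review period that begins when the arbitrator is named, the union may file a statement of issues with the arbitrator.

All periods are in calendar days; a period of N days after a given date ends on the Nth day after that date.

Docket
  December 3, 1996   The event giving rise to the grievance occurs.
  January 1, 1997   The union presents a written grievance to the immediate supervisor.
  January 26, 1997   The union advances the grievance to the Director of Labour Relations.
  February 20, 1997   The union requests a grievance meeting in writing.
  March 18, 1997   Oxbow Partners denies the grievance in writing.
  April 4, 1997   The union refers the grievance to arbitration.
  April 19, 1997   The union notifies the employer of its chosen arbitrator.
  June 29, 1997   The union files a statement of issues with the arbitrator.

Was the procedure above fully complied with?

(1) due by December 3, 1996 + 30 days = January 2, 1997; completed January 1, 1997, before the deadline.
(2) permitted from January 1, 1997 + 23 days = January 24, 1997 onward; done January 26, 1997 — permitted.
(3) the permitted window runs from February 14, 1997 + 5 = February 19, 1997 to February 14, 1997 + 15 = March 1, 1997; done February 20, 1997 — within the window.
(4) due by March 22, 1997 + 9 days = March 31, 1997; April 4, 1997 misses that deadline by 4 days.

No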